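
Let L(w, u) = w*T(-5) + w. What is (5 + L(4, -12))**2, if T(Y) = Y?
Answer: 121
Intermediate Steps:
L(w, u) = -4*w (L(w, u) = w*(-5) + w = -5*w + w = -4*w)
(5 + L(4, -12))**2 = (5 - 4*4)**2 = (5 - 16)**2 = (-11)**2 = 121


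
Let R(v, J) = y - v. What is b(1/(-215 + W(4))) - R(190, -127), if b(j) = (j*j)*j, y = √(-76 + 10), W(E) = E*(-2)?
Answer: 2107017729/11089567 - I*√66 ≈ 190.0 - 8.124*I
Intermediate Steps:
W(E) = -2*E
y = I*√66 (y = √(-66) = I*√66 ≈ 8.124*I)
R(v, J) = -v + I*√66 (R(v, J) = I*√66 - v = -v + I*√66)
b(j) = j³ (b(j) = j²*j = j³)
b(1/(-215 + W(4))) - R(190, -127) = (1/(-215 - 2*4))³ - (-1*190 + I*√66) = (1/(-215 - 8))³ - (-190 + I*√66) = (1/(-223))³ + (190 - I*√66) = (-1/223)³ + (190 - I*√66) = -1/11089567 + (190 - I*√66) = 2107017729/11089567 - I*√66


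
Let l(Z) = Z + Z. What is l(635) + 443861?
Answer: 445131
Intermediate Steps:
l(Z) = 2*Z
l(635) + 443861 = 2*635 + 443861 = 1270 + 443861 = 445131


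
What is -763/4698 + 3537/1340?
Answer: 7797203/3147660 ≈ 2.4771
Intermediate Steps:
-763/4698 + 3537/1340 = 7797203/3147660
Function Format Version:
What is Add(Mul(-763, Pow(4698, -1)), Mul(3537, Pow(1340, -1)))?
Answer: Rational(7797203, 3147660) ≈ 2.4771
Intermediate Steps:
Add(Mul(-763, Pow(4698, -1)), Mul(3537, Pow(1340, -1))) = Add(Mul(-763, Rational(1, 4698)), Mul(3537, Rational(1, 1340))) = Add(Rational(-763, 4698), Rational(3537, 1340)) = Rational(7797203, 3147660)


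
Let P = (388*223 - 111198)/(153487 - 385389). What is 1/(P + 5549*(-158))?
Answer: -115951/101659099305 ≈ -1.1406e-6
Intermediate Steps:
P = 12337/115951 (P = (86524 - 111198)/(-231902) = -24674*(-1/231902) = 12337/115951 ≈ 0.10640)
1/(P + 5549*(-158)) = 1/(12337/115951 + 5549*(-158)) = 1/(12337/115951 - 876742) = 1/(-101659099305/115951) = -115951/101659099305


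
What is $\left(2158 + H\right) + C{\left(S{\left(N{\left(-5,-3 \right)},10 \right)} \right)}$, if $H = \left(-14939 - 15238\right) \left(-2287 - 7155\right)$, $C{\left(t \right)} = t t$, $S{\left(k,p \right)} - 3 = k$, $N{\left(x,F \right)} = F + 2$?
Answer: $284933396$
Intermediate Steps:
$N{\left(x,F \right)} = 2 + F$
$S{\left(k,p \right)} = 3 + k$
$C{\left(t \right)} = t^{2}$
$H = 284931234$ ($H = \left(-30177\right) \left(-9442\right) = 284931234$)
$\left(2158 + H\right) + C{\left(S{\left(N{\left(-5,-3 \right)},10 \right)} \right)} = \left(2158 + 284931234\right) + \left(3 + \left(2 - 3\right)\right)^{2} = 284933392 + \left(3 - 1\right)^{2} = 284933392 + 2^{2} = 284933392 + 4 = 284933396$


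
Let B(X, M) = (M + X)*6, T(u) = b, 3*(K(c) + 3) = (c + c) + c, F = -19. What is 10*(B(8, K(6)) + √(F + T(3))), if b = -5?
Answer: 660 + 20*I*√6 ≈ 660.0 + 48.99*I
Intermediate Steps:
K(c) = -3 + c (K(c) = -3 + ((c + c) + c)/3 = -3 + (2*c + c)/3 = -3 + (3*c)/3 = -3 + c)
T(u) = -5
B(X, M) = 6*M + 6*X
10*(B(8, K(6)) + √(F + T(3))) = 10*((6*(-3 + 6) + 6*8) + √(-19 - 5)) = 10*((6*3 + 48) + √(-24)) = 10*((18 + 48) + 2*I*√6) = 10*(66 + 2*I*√6) = 660 + 20*I*√6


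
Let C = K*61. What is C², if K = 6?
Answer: 133956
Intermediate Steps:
C = 366 (C = 6*61 = 366)
C² = 366² = 133956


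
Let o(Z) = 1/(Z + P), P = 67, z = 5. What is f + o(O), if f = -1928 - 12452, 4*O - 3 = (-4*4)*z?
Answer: -2746576/191 ≈ -14380.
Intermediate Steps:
O = -77/4 (O = ¾ + (-4*4*5)/4 = ¾ + (-16*5)/4 = ¾ + (¼)*(-80) = ¾ - 20 = -77/4 ≈ -19.250)
f = -14380
o(Z) = 1/(67 + Z) (o(Z) = 1/(Z + 67) = 1/(67 + Z))
f + o(O) = -14380 + 1/(67 - 77/4) = -14380 + 1/(191/4) = -14380 + 4/191 = -2746576/191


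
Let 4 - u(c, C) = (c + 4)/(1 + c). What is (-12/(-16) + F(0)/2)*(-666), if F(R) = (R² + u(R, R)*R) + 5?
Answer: -4329/2 ≈ -2164.5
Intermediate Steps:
u(c, C) = 4 - (4 + c)/(1 + c) (u(c, C) = 4 - (c + 4)/(1 + c) = 4 - (4 + c)/(1 + c))
F(R) = 5 + R² + 3*R²/(1 + R) (F(R) = (R² + (3*R/(1 + R))*R) + 5 = (R² + 3*R²/(1 + R)) + 5 = 5 + R² + 3*R²/(1 + R))
(-12/(-16) + F(0)/2)*(-666) = (-12/(-16) + ((3*0² + (1 + 0)*(5 + 0²))/(1 + 0))/2)*(-666) = (-12*(-1/16) + ((3*0 + 1*(5 + 0))/1)*(½))*(-666) = (¾ + (1*(0 + 1*5))*(½))*(-666) = (¾ + (1*(0 + 5))*(½))*(-666) = (¾ + (1*5)*(½))*(-666) = (¾ + 5*(½))*(-666) = (¾ + 5/2)*(-666) = (13/4)*(-666) = -4329/2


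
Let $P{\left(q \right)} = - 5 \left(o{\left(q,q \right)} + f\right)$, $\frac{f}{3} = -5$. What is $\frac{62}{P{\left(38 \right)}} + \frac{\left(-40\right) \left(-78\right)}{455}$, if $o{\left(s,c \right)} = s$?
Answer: $\frac{5086}{805} \approx 6.318$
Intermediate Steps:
$f = -15$ ($f = 3 \left(-5\right) = -15$)
$P{\left(q \right)} = 75 - 5 q$ ($P{\left(q \right)} = - 5 \left(q - 15\right) = - 5 \left(-15 + q\right) = 75 - 5 q$)
$\frac{62}{P{\left(38 \right)}} + \frac{\left(-40\right) \left(-78\right)}{455} = \frac{62}{75 - 190} + \frac{\left(-40\right) \left(-78\right)}{455} = \frac{62}{75 - 190} + 3120 \cdot \frac{1}{455} = \frac{62}{-115} + \frac{48}{7} = 62 \left(- \frac{1}{115}\right) + \frac{48}{7} = - \frac{62}{115} + \frac{48}{7} = \frac{5086}{805}$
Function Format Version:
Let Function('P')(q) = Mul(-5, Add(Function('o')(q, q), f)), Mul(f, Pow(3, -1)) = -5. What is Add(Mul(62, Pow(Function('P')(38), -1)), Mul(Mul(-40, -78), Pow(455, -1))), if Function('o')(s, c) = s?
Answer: Rational(5086, 805) ≈ 6.3180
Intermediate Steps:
f = -15 (f = Mul(3, -5) = -15)
Function('P')(q) = Add(75, Mul(-5, q)) (Function('P')(q) = Mul(-5, Add(q, -15)) = Mul(-5, Add(-15, q)) = Add(75, Mul(-5, q)))
Add(Mul(62, Pow(Function('P')(38), -1)), Mul(Mul(-40, -78), Pow(455, -1))) = Add(Mul(62, Pow(Add(75, Mul(-5, 38)), -1)), Mul(Mul(-40, -78), Pow(455, -1))) = Add(Mul(62, Pow(Add(75, -190), -1)), Mul(3120, Rational(1, 455))) = Add(Mul(62, Pow(-115, -1)), Rational(48, 7)) = Add(Mul(62, Rational(-1, 115)), Rational(48, 7)) = Add(Rational(-62, 115), Rational(48, 7)) = Rational(5086, 805)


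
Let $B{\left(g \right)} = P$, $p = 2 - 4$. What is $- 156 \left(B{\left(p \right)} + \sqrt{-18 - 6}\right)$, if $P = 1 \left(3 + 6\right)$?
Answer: $-1404 - 312 i \sqrt{6} \approx -1404.0 - 764.24 i$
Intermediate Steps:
$p = -2$ ($p = 2 - 4 = -2$)
$P = 9$ ($P = 1 \cdot 9 = 9$)
$B{\left(g \right)} = 9$
$- 156 \left(B{\left(p \right)} + \sqrt{-18 - 6}\right) = - 156 \left(9 + \sqrt{-18 - 6}\right) = - 156 \left(9 + \sqrt{-24}\right) = - 156 \left(9 + 2 i \sqrt{6}\right) = -1404 - 312 i \sqrt{6}$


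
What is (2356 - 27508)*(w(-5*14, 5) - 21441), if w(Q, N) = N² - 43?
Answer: 539736768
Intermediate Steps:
w(Q, N) = -43 + N²
(2356 - 27508)*(w(-5*14, 5) - 21441) = (2356 - 27508)*((-43 + 5²) - 21441) = -25152*((-43 + 25) - 21441) = -25152*(-18 - 21441) = -25152*(-21459) = 539736768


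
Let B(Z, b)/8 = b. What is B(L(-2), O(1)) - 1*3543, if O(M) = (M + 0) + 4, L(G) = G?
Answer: -3503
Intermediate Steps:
O(M) = 4 + M (O(M) = M + 4 = 4 + M)
B(Z, b) = 8*b
B(L(-2), O(1)) - 1*3543 = 8*(4 + 1) - 1*3543 = 8*5 - 3543 = 40 - 3543 = -3503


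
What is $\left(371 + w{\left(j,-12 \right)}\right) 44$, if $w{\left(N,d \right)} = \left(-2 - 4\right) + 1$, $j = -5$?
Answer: $16104$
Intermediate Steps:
$w{\left(N,d \right)} = -5$ ($w{\left(N,d \right)} = -6 + 1 = -5$)
$\left(371 + w{\left(j,-12 \right)}\right) 44 = \left(371 - 5\right) 44 = 366 \cdot 44 = 16104$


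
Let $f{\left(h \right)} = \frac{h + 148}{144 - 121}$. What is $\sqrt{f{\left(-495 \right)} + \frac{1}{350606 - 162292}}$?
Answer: $\frac{i \sqrt{283023420060570}}{4331222} \approx 3.8842 i$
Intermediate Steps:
$f{\left(h \right)} = \frac{148}{23} + \frac{h}{23}$ ($f{\left(h \right)} = \frac{148 + h}{23} = \left(148 + h\right) \frac{1}{23} = \frac{148}{23} + \frac{h}{23}$)
$\sqrt{f{\left(-495 \right)} + \frac{1}{350606 - 162292}} = \sqrt{\left(\frac{148}{23} + \frac{1}{23} \left(-495\right)\right) + \frac{1}{350606 - 162292}} = \sqrt{\left(\frac{148}{23} - \frac{495}{23}\right) + \frac{1}{188314}} = \sqrt{- \frac{347}{23} + \frac{1}{188314}} = \sqrt{- \frac{65344935}{4331222}} = \frac{i \sqrt{283023420060570}}{4331222}$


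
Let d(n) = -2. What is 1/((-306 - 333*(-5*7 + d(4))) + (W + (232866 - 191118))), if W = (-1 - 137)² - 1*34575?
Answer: 1/38232 ≈ 2.6156e-5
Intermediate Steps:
W = -15531 (W = (-138)² - 34575 = 19044 - 34575 = -15531)
1/((-306 - 333*(-5*7 + d(4))) + (W + (232866 - 191118))) = 1/((-306 - 333*(-5*7 - 2)) + (-15531 + (232866 - 191118))) = 1/((-306 - 333*(-35 - 2)) + (-15531 + 41748)) = 1/((-306 - 333*(-37)) + 26217) = 1/((-306 + 12321) + 26217) = 1/(12015 + 26217) = 1/38232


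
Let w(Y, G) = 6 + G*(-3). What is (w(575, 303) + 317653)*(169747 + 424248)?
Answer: 188147916250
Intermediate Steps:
w(Y, G) = 6 - 3*G
(w(575, 303) + 317653)*(169747 + 424248) = ((6 - 3*303) + 317653)*(169747 + 424248) = ((6 - 909) + 317653)*593995 = (-903 + 317653)*593995 = 316750*593995 = 188147916250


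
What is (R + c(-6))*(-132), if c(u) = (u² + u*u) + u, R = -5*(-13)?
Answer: -17292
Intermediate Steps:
R = 65
c(u) = u + 2*u² (c(u) = (u² + u²) + u = 2*u² + u = u + 2*u²)
(R + c(-6))*(-132) = (65 - 6*(1 + 2*(-6)))*(-132) = (65 - 6*(1 - 12))*(-132) = (65 - 6*(-11))*(-132) = (65 + 66)*(-132) = 131*(-132) = -17292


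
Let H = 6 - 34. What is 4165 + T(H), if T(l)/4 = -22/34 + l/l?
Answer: 70829/17 ≈ 4166.4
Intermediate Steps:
H = -28
T(l) = 24/17 (T(l) = 4*(-22/34 + l/l) = 4*(-22*1/34 + 1) = 4*(-11/17 + 1) = 4*(6/17) = 24/17)
4165 + T(H) = 4165 + 24/17 = 70829/17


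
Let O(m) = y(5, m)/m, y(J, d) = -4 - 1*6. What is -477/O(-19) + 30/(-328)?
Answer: -743241/820 ≈ -906.39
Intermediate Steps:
y(J, d) = -10 (y(J, d) = -4 - 6 = -10)
O(m) = -10/m
-477/O(-19) + 30/(-328) = -477/((-10/(-19))) + 30/(-328) = -477/((-10*(-1/19))) + 30*(-1/328) = -477/10/19 - 15/164 = -477*19/10 - 15/164 = -9063/10 - 15/164 = -743241/820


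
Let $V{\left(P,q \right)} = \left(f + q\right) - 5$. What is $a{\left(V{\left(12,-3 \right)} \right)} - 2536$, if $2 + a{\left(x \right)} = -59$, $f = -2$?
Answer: $-2597$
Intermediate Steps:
$V{\left(P,q \right)} = -7 + q$ ($V{\left(P,q \right)} = \left(-2 + q\right) - 5 = -7 + q$)
$a{\left(x \right)} = -61$ ($a{\left(x \right)} = -2 - 59 = -61$)
$a{\left(V{\left(12,-3 \right)} \right)} - 2536 = -61 - 2536 = -2597$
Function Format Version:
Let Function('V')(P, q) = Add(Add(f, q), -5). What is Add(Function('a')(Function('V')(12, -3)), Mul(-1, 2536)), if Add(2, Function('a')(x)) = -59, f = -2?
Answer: -2597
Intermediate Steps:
Function('V')(P, q) = Add(-7, q) (Function('V')(P, q) = Add(Add(-2, q), -5) = Add(-7, q))
Function('a')(x) = -61 (Function('a')(x) = Add(-2, -59) = -61)
Add(Function('a')(Function('V')(12, -3)), Mul(-1, 2536)) = Add(-61, Mul(-1, 2536)) = Add(-61, -2536) = -2597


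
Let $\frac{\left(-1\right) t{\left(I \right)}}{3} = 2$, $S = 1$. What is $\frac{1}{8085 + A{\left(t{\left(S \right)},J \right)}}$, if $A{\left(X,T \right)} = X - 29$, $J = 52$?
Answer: $\frac{1}{8050} \approx 0.00012422$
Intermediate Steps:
$t{\left(I \right)} = -6$ ($t{\left(I \right)} = \left(-3\right) 2 = -6$)
$A{\left(X,T \right)} = -29 + X$
$\frac{1}{8085 + A{\left(t{\left(S \right)},J \right)}} = \frac{1}{8085 - 35} = \frac{1}{8050}$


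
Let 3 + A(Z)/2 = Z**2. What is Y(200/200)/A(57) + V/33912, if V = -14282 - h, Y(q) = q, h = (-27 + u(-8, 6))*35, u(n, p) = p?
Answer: -7326101/18346392 ≈ -0.39932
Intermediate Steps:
h = -735 (h = (-27 + 6)*35 = -21*35 = -735)
V = -13547 (V = -14282 - 1*(-735) = -14282 + 735 = -13547)
A(Z) = -6 + 2*Z**2
Y(200/200)/A(57) + V/33912 = (200/200)/(-6 + 2*57**2) - 13547/33912 = (200*(1/200))/(-6 + 2*3249) - 13547*1/33912 = 1/(-6 + 6498) - 13547/33912 = 1/6492 - 13547/33912 = -7326101/18346392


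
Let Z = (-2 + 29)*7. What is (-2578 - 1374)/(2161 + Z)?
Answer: -1976/1175 ≈ -1.6817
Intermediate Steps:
Z = 189 (Z = 27*7 = 189)
(-2578 - 1374)/(2161 + Z) = (-2578 - 1374)/(2161 + 189) = -3952/2350 = -3952*1/2350 = -1976/1175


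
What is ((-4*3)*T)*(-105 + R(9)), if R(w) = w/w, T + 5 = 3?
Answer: -2496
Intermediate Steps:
T = -2 (T = -5 + 3 = -2)
R(w) = 1
((-4*3)*T)*(-105 + R(9)) = (-4*3*(-2))*(-105 + 1) = -12*(-2)*(-104) = 24*(-104) = -2496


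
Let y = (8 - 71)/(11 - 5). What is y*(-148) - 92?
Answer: 1462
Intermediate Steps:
y = -21/2 (y = -63/6 = -63*1/6 = -21/2 ≈ -10.500)
y*(-148) - 92 = -21/2*(-148) - 92 = 1554 - 92 = 1462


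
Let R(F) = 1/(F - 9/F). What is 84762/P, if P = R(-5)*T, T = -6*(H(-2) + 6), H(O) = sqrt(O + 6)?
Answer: 28254/5 ≈ 5650.8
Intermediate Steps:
H(O) = sqrt(6 + O)
T = -48 (T = -6*(sqrt(6 - 2) + 6) = -6*(sqrt(4) + 6) = -6*(2 + 6) = -6*8 = -48)
P = 15 (P = -5/(-9 + (-5)**2)*(-48) = -5/(-9 + 25)*(-48) = -5/16*(-48) = 15)
84762/P = 84762/15 = 84762*(1/15) = 28254/5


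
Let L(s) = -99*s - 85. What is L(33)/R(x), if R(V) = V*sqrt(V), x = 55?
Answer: -3352*sqrt(55)/3025 ≈ -8.2179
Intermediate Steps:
L(s) = -85 - 99*s
R(V) = V**(3/2)
L(33)/R(x) = (-85 - 99*33)/(55**(3/2)) = (-85 - 3267)/((55*sqrt(55))) = -3352*sqrt(55)/3025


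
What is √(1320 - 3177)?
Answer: I*√1857 ≈ 43.093*I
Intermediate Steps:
√(1320 - 3177) = √(-1857) = I*√1857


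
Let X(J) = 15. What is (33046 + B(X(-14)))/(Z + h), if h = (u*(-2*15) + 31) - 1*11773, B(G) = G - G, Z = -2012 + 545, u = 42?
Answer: -2542/1113 ≈ -2.2839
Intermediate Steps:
Z = -1467
B(G) = 0
h = -13002 (h = (42*(-2*15) + 31) - 1*11773 = (42*(-30) + 31) - 11773 = (-1260 + 31) - 11773 = -1229 - 11773 = -13002)
(33046 + B(X(-14)))/(Z + h) = (33046 + 0)/(-1467 - 13002) = 33046/(-14469) = 33046*(-1/14469) = -2542/1113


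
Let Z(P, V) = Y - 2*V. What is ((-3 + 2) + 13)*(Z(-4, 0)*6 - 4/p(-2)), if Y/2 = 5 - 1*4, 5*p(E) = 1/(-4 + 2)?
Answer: 624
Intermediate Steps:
p(E) = -⅒ (p(E) = 1/(5*(-4 + 2)) = (⅕)/(-2) = (⅕)*(-½) = -⅒)
Y = 2 (Y = 2*(5 - 1*4) = 2*(5 - 4) = 2*1 = 2)
Z(P, V) = 2 - 2*V
((-3 + 2) + 13)*(Z(-4, 0)*6 - 4/p(-2)) = ((-3 + 2) + 13)*((2 - 2*0)*6 - 4/(-⅒)) = (-1 + 13)*((2 + 0)*6 - 4*(-10)) = 12*(2*6 + 40) = 12*(12 + 40) = 12*52 = 624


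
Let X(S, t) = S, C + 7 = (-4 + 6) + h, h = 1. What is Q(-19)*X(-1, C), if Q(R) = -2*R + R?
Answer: -19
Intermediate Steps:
C = -4 (C = -7 + ((-4 + 6) + 1) = -7 + (2 + 1) = -7 + 3 = -4)
Q(R) = -R
Q(-19)*X(-1, C) = -1*(-19)*(-1) = 19*(-1) = -19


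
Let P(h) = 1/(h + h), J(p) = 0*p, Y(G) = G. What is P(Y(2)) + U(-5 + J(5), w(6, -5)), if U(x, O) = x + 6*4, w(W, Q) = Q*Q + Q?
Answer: 77/4 ≈ 19.250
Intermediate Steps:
w(W, Q) = Q + Q² (w(W, Q) = Q² + Q = Q + Q²)
J(p) = 0
U(x, O) = 24 + x (U(x, O) = x + 24 = 24 + x)
P(h) = 1/(2*h)
P(Y(2)) + U(-5 + J(5), w(6, -5)) = (½)/2 + (24 + (-5 + 0)) = (½)*(½) + (24 - 5) = ¼ + 19 = 77/4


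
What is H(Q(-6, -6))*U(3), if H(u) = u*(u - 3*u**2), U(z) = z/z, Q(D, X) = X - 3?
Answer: 2268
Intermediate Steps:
Q(D, X) = -3 + X
U(z) = 1
H(Q(-6, -6))*U(3) = ((-3 - 6)**2*(1 - 3*(-3 - 6)))*1 = ((-9)**2*(1 - 3*(-9)))*1 = (81*(1 + 27))*1 = (81*28)*1 = 2268*1 = 2268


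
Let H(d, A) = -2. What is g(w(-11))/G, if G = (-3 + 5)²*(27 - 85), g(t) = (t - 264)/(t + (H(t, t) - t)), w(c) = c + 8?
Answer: -267/464 ≈ -0.57543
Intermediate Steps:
w(c) = 8 + c
g(t) = 132 - t/2 (g(t) = (t - 264)/(t + (-2 - t)) = (-264 + t)/(-2) = (-264 + t)*(-½) = 132 - t/2)
G = -232 (G = 2²*(-58) = 4*(-58) = -232)
g(w(-11))/G = (132 - (8 - 11)/2)/(-232) = (132 - ½*(-3))*(-1/232) = (132 + 3/2)*(-1/232) = (267/2)*(-1/232) = -267/464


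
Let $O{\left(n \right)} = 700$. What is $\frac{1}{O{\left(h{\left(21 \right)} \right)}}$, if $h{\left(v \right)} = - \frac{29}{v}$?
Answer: $\frac{1}{700} \approx 0.0014286$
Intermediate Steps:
$\frac{1}{O{\left(h{\left(21 \right)} \right)}} = \frac{1}{700}$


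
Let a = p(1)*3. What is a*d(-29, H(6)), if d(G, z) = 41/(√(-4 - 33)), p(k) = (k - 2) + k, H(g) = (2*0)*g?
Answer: 0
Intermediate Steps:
H(g) = 0 (H(g) = 0*g = 0)
p(k) = -2 + 2*k (p(k) = (-2 + k) + k = -2 + 2*k)
a = 0 (a = (-2 + 2*1)*3 = (-2 + 2)*3 = 0*3 = 0)
d(G, z) = -41*I*√37/37 (d(G, z) = 41/(√(-37)) = 41/((I*√37)) = 41*(-I*√37/37) = -41*I*√37/37)
a*d(-29, H(6)) = 0*(-41*I*√37/37) = 0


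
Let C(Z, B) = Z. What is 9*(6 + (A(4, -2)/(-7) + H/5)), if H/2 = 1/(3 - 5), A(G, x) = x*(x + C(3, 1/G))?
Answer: 1917/35 ≈ 54.771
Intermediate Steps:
A(G, x) = x*(3 + x) (A(G, x) = x*(x + 3) = x*(3 + x))
H = -1 (H = 2/(3 - 5) = 2/(-2) = 2*(-½) = -1)
9*(6 + (A(4, -2)/(-7) + H/5)) = 9*(6 + (-2*(3 - 2)/(-7) - 1/5)) = 9*(6 + (-2*1*(-⅐) - 1*⅕)) = 9*(6 + (-2*(-⅐) - ⅕)) = 9*(6 + (2/7 - ⅕)) = 9*(6 + 3/35) = 9*(213/35) = 1917/35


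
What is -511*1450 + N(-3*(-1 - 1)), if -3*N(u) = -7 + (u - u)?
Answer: -2222843/3 ≈ -7.4095e+5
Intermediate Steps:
N(u) = 7/3 (N(u) = -(-7 + (u - u))/3 = -(-7 + 0)/3 = -1/3*(-7) = 7/3)
-511*1450 + N(-3*(-1 - 1)) = -511*1450 + 7/3 = -740950 + 7/3 = -2222843/3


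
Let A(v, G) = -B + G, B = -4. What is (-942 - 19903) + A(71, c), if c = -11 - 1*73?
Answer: -20925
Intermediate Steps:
c = -84 (c = -11 - 73 = -84)
A(v, G) = 4 + G (A(v, G) = -1*(-4) + G = 4 + G)
(-942 - 19903) + A(71, c) = (-942 - 19903) + (4 - 84) = -20845 - 80 = -20925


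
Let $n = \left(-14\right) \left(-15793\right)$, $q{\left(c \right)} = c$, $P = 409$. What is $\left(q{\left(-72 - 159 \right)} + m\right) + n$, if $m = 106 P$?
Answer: $264225$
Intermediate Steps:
$m = 43354$ ($m = 106 \cdot 409 = 43354$)
$n = 221102$
$\left(q{\left(-72 - 159 \right)} + m\right) + n = \left(\left(-72 - 159\right) + 43354\right) + 221102 = \left(-231 + 43354\right) + 221102 = 43123 + 221102 = 264225$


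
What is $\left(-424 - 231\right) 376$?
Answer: $-246280$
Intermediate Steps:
$\left(-424 - 231\right) 376 = \left(-655\right) 376 = -246280$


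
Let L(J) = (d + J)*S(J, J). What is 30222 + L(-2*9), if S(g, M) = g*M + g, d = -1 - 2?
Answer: 23796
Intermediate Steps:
d = -3
S(g, M) = g + M*g (S(g, M) = M*g + g = g + M*g)
L(J) = J*(1 + J)*(-3 + J) (L(J) = (-3 + J)*(J*(1 + J)) = J*(1 + J)*(-3 + J))
30222 + L(-2*9) = 30222 + (-2*9)*(1 - 2*9)*(-3 - 2*9) = 30222 - 18*(1 - 18)*(-3 - 18) = 30222 - 18*(-17)*(-21) = 30222 - 6426 = 23796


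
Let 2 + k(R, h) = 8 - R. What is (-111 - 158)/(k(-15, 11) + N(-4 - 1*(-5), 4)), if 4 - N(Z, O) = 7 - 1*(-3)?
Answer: -269/15 ≈ -17.933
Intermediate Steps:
k(R, h) = 6 - R (k(R, h) = -2 + (8 - R) = 6 - R)
N(Z, O) = -6 (N(Z, O) = 4 - (7 - 1*(-3)) = 4 - (7 + 3) = 4 - 1*10 = 4 - 10 = -6)
(-111 - 158)/(k(-15, 11) + N(-4 - 1*(-5), 4)) = (-111 - 158)/((6 - 1*(-15)) - 6) = -269/((6 + 15) - 6) = -269/(21 - 6) = -269/15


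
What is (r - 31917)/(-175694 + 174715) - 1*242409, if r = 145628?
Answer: -237432122/979 ≈ -2.4253e+5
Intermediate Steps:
(r - 31917)/(-175694 + 174715) - 1*242409 = (145628 - 31917)/(-175694 + 174715) - 1*242409 = 113711/(-979) - 242409 = 113711*(-1/979) - 242409 = -113711/979 - 242409 = -237432122/979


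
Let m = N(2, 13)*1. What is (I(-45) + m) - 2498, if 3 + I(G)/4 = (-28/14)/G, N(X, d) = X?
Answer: -112852/45 ≈ -2507.8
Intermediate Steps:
m = 2 (m = 2*1 = 2)
I(G) = -12 - 8/G (I(G) = -12 + 4*((-28/14)/G) = -12 + 4*((-28*1/14)/G) = -12 + 4*(-2/G) = -12 - 8/G)
(I(-45) + m) - 2498 = ((-12 - 8/(-45)) + 2) - 2498 = ((-12 - 8*(-1/45)) + 2) - 2498 = ((-12 + 8/45) + 2) - 2498 = (-532/45 + 2) - 2498 = -442/45 - 2498 = -112852/45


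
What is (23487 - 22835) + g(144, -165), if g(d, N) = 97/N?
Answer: 107483/165 ≈ 651.41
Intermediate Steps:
(23487 - 22835) + g(144, -165) = (23487 - 22835) + 97/(-165) = 652 + 97*(-1/165) = 652 - 97/165 = 107483/165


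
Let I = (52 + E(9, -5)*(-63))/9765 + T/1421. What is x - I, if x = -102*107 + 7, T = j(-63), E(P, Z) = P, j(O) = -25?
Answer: -4324150429/396459 ≈ -10907.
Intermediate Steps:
T = -25
x = -10907 (x = -10914 + 7 = -10907)
I = -27884/396459 (I = (52 + 9*(-63))/9765 - 25/1421 = (52 - 567)*(1/9765) - 25*1/1421 = -515*1/9765 - 25/1421 = -103/1953 - 25/1421 = -27884/396459 ≈ -0.070333)
x - I = -10907 - 1*(-27884/396459) = -10907 + 27884/396459 = -4324150429/396459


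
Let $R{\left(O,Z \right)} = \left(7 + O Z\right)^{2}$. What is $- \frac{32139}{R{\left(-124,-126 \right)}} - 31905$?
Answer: $- \frac{7795290008844}{244328161} \approx -31905.0$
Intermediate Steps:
$- \frac{32139}{R{\left(-124,-126 \right)}} - 31905 = - \frac{32139}{\left(7 - -15624\right)^{2}} - 31905 = - \frac{32139}{\left(7 + 15624\right)^{2}} - 31905 = - \frac{32139}{15631^{2}} - 31905 = - \frac{32139}{244328161} - 31905 = - \frac{7795290008844}{244328161}$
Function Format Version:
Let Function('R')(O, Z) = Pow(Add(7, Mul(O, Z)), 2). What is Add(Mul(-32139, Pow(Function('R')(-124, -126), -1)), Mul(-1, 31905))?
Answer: Rational(-7795290008844, 244328161) ≈ -31905.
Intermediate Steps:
Add(Mul(-32139, Pow(Function('R')(-124, -126), -1)), Mul(-1, 31905)) = Add(Mul(-32139, Pow(Pow(Add(7, Mul(-124, -126)), 2), -1)), Mul(-1, 31905)) = Add(Mul(-32139, Pow(Pow(Add(7, 15624), 2), -1)), -31905) = Add(Mul(-32139, Pow(Pow(15631, 2), -1)), -31905) = Add(Mul(-32139, Pow(244328161, -1)), -31905) = Add(Mul(-32139, Rational(1, 244328161)), -31905) = Add(Rational(-32139, 244328161), -31905) = Rational(-7795290008844, 244328161)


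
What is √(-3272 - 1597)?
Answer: 3*I*√541 ≈ 69.778*I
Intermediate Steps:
√(-3272 - 1597) = √(-4869) = 3*I*√541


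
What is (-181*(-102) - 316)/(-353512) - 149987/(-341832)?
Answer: 5852415109/15105214248 ≈ 0.38744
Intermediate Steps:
(-181*(-102) - 316)/(-353512) - 149987/(-341832) = (18462 - 316)*(-1/353512) - 149987*(-1/341832) = 18146*(-1/353512) + 149987/341832 = -9073/176756 + 149987/341832 = 5852415109/15105214248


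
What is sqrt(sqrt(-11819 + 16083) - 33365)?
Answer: sqrt(-33365 + 2*sqrt(1066)) ≈ 182.48*I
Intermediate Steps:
sqrt(sqrt(-11819 + 16083) - 33365) = sqrt(sqrt(4264) - 33365) = sqrt(2*sqrt(1066) - 33365) = sqrt(-33365 + 2*sqrt(1066))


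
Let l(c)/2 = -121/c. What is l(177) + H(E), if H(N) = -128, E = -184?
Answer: -22898/177 ≈ -129.37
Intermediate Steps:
l(c) = -242/c (l(c) = 2*(-121/c) = -242/c)
l(177) + H(E) = -242/177 - 128 = -22898/177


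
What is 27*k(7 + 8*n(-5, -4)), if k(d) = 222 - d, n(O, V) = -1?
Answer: 6021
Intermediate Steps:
27*k(7 + 8*n(-5, -4)) = 27*(222 - (7 + 8*(-1))) = 27*(222 - (7 - 8)) = 27*(222 - 1*(-1)) = 27*(222 + 1) = 27*223 = 6021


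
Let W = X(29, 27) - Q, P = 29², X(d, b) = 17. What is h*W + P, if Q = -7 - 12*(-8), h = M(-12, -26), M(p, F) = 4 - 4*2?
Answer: 1129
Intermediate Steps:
M(p, F) = -4 (M(p, F) = 4 - 8 = -4)
h = -4
P = 841
Q = 89 (Q = -7 + 96 = 89)
W = -72 (W = 17 - 1*89 = 17 - 89 = -72)
h*W + P = -4*(-72) + 841 = 288 + 841 = 1129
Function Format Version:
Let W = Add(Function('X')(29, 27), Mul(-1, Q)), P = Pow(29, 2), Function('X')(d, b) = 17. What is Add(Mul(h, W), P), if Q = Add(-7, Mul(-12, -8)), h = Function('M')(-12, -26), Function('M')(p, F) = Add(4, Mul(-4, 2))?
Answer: 1129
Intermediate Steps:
Function('M')(p, F) = -4 (Function('M')(p, F) = Add(4, -8) = -4)
h = -4
P = 841
Q = 89 (Q = Add(-7, 96) = 89)
W = -72 (W = Add(17, Mul(-1, 89)) = Add(17, -89) = -72)
Add(Mul(h, W), P) = Add(Mul(-4, -72), 841) = Add(288, 841) = 1129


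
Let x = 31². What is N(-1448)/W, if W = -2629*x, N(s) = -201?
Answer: 201/2526469 ≈ 7.9558e-5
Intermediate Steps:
x = 961
W = -2526469 (W = -2629*961 = -2526469)
N(-1448)/W = -201/(-2526469) = -201*(-1/2526469) = 201/2526469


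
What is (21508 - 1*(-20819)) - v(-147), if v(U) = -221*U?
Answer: 9840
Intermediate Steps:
(21508 - 1*(-20819)) - v(-147) = (21508 - 1*(-20819)) - (-221)*(-147) = (21508 + 20819) - 1*32487 = 42327 - 32487 = 9840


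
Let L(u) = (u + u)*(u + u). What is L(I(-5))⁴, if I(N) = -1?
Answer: 256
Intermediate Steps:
L(u) = 4*u² (L(u) = (2*u)*(2*u) = 4*u²)
L(I(-5))⁴ = (4*(-1)²)⁴ = (4*1)⁴ = 4⁴ = 256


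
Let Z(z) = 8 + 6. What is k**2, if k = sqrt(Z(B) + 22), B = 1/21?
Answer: 36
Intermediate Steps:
B = 1/21 ≈ 0.047619
Z(z) = 14
k = 6 (k = sqrt(14 + 22) = sqrt(36) = 6)
k**2 = 6**2 = 36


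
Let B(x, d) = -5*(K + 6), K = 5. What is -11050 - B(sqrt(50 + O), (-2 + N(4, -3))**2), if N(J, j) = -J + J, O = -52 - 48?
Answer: -10995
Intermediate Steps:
O = -100
N(J, j) = 0
B(x, d) = -55 (B(x, d) = -5*(5 + 6) = -5*11 = -55)
-11050 - B(sqrt(50 + O), (-2 + N(4, -3))**2) = -11050 - 1*(-55) = -11050 + 55 = -10995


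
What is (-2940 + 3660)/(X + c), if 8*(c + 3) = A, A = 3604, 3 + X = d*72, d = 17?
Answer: 1440/3337 ≈ 0.43153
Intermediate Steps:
X = 1221 (X = -3 + 17*72 = -3 + 1224 = 1221)
c = 895/2 (c = -3 + (⅛)*3604 = -3 + 901/2 = 895/2 ≈ 447.50)
(-2940 + 3660)/(X + c) = (-2940 + 3660)/(1221 + 895/2) = 720/(3337/2) = 720*(2/3337) = 1440/3337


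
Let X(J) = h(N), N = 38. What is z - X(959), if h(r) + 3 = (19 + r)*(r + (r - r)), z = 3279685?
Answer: 3277522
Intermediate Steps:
h(r) = -3 + r*(19 + r) (h(r) = -3 + (19 + r)*(r + (r - r)) = -3 + (19 + r)*(r + 0) = -3 + (19 + r)*r = -3 + r*(19 + r))
X(J) = 2163 (X(J) = -3 + 38**2 + 19*38 = -3 + 1444 + 722 = 2163)
z - X(959) = 3279685 - 1*2163 = 3279685 - 2163 = 3277522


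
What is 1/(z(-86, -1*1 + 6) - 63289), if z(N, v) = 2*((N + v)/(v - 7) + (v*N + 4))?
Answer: -1/64060 ≈ -1.5610e-5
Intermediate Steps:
z(N, v) = 8 + 2*N*v + 2*(N + v)/(-7 + v) (z(N, v) = 2*((N + v)/(-7 + v) + (N*v + 4)) = 2*((N + v)/(-7 + v) + (4 + N*v)) = 2*(4 + N*v + (N + v)/(-7 + v)) = 8 + 2*N*v + 2*(N + v)/(-7 + v))
1/(z(-86, -1*1 + 6) - 63289) = 1/(2*(-28 - 86 + 5*(-1*1 + 6) - 86*(-1*1 + 6)² - 7*(-86)*(-1*1 + 6))/(-7 + (-1*1 + 6)) - 63289) = 1/(2*(-28 - 86 + 5*(-1 + 6) - 86*(-1 + 6)² - 7*(-86)*(-1 + 6))/(-7 + (-1 + 6)) - 63289) = 1/(2*(-28 - 86 + 5*5 - 86*5² - 7*(-86)*5)/(-7 + 5) - 63289) = 1/(2*(-28 - 86 + 25 - 86*25 + 3010)/(-2) - 63289) = 1/(2*(-½)*(-28 - 86 + 25 - 2150 + 3010) - 63289) = 1/(2*(-½)*771 - 63289) = 1/(-771 - 63289) = 1/(-64060) = -1/64060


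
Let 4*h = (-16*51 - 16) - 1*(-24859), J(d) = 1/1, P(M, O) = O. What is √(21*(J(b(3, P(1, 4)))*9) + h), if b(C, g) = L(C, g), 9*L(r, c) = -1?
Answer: √24783/2 ≈ 78.713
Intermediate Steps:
L(r, c) = -⅑ (L(r, c) = (⅑)*(-1) = -⅑)
b(C, g) = -⅑
J(d) = 1
h = 24027/4 (h = ((-16*51 - 16) - 1*(-24859))/4 = ((-816 - 16) + 24859)/4 = (-832 + 24859)/4 = (¼)*24027 = 24027/4 ≈ 6006.8)
√(21*(J(b(3, P(1, 4)))*9) + h) = √(21*(1*9) + 24027/4) = √(21*9 + 24027/4) = √(189 + 24027/4) = √(24783/4) = √24783/2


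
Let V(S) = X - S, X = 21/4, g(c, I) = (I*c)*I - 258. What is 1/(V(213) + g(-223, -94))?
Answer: -4/7883575 ≈ -5.0738e-7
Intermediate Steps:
g(c, I) = -258 + c*I**2 (g(c, I) = c*I**2 - 258 = -258 + c*I**2)
X = 21/4 (X = 21*(1/4) = 21/4 ≈ 5.2500)
V(S) = 21/4 - S
1/(V(213) + g(-223, -94)) = 1/((21/4 - 1*213) + (-258 - 223*(-94)**2)) = 1/((21/4 - 213) + (-258 - 223*8836)) = 1/(-831/4 + (-258 - 1970428)) = 1/(-831/4 - 1970686) = 1/(-7883575/4) = -4/7883575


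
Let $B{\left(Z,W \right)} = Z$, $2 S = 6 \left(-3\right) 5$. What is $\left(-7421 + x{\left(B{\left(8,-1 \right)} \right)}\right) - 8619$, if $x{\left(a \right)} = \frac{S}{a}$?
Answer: $- \frac{128365}{8} \approx -16046.0$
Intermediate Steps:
$S = -45$ ($S = \frac{6 \left(-3\right) 5}{2} = \frac{\left(-18\right) 5}{2} = \frac{1}{2} \left(-90\right) = -45$)
$x{\left(a \right)} = - \frac{45}{a}$
$\left(-7421 + x{\left(B{\left(8,-1 \right)} \right)}\right) - 8619 = \left(-7421 - \frac{45}{8}\right) - 8619 = - \frac{59413}{8} - 8619 = - \frac{128365}{8}$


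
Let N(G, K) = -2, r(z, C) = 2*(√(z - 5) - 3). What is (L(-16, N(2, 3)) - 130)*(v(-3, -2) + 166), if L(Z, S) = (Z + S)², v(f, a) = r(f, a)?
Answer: 31040 + 776*I*√2 ≈ 31040.0 + 1097.4*I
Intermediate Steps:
r(z, C) = -6 + 2*√(-5 + z) (r(z, C) = 2*(√(-5 + z) - 3) = 2*(-3 + √(-5 + z)) = -6 + 2*√(-5 + z))
v(f, a) = -6 + 2*√(-5 + f)
L(Z, S) = (S + Z)²
(L(-16, N(2, 3)) - 130)*(v(-3, -2) + 166) = ((-2 - 16)² - 130)*((-6 + 2*√(-5 - 3)) + 166) = ((-18)² - 130)*((-6 + 2*√(-8)) + 166) = (324 - 130)*((-6 + 2*(2*I*√2)) + 166) = 194*((-6 + 4*I*√2) + 166) = 194*(160 + 4*I*√2) = 31040 + 776*I*√2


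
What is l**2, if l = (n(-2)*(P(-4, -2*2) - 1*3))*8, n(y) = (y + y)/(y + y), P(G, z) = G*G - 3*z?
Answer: 40000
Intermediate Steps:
P(G, z) = G**2 - 3*z
n(y) = 1 (n(y) = (2*y)/((2*y)) = (2*y)*(1/(2*y)) = 1)
l = 200 (l = (1*(((-4)**2 - (-6)*2) - 1*3))*8 = (1*((16 - 3*(-4)) - 3))*8 = (1*((16 + 12) - 3))*8 = (1*(28 - 3))*8 = (1*25)*8 = 25*8 = 200)
l**2 = 200**2 = 40000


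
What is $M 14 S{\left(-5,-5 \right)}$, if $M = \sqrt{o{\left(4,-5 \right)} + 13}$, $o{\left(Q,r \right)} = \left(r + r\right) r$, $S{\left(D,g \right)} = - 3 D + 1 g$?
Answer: $420 \sqrt{7} \approx 1111.2$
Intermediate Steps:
$S{\left(D,g \right)} = g - 3 D$ ($S{\left(D,g \right)} = - 3 D + g = g - 3 D$)
$o{\left(Q,r \right)} = 2 r^{2}$ ($o{\left(Q,r \right)} = 2 r r = 2 r^{2}$)
$M = 3 \sqrt{7}$ ($M = \sqrt{2 \left(-5\right)^{2} + 13} = \sqrt{2 \cdot 25 + 13} = \sqrt{50 + 13} = \sqrt{63} = 3 \sqrt{7} \approx 7.9373$)
$M 14 S{\left(-5,-5 \right)} = 3 \sqrt{7} \cdot 14 \left(-5 - -15\right) = 42 \sqrt{7} \left(-5 + 15\right) = 42 \sqrt{7} \cdot 10 = 420 \sqrt{7}$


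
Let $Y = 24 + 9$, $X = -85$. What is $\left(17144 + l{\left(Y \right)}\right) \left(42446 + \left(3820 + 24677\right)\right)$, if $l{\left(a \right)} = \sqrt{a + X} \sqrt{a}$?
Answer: $1216246792 + 141886 i \sqrt{429} \approx 1.2162 \cdot 10^{9} + 2.9388 \cdot 10^{6} i$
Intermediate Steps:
$Y = 33$
$l{\left(a \right)} = \sqrt{a} \sqrt{-85 + a}$ ($l{\left(a \right)} = \sqrt{a - 85} \sqrt{a} = \sqrt{-85 + a} \sqrt{a} = \sqrt{a} \sqrt{-85 + a}$)
$\left(17144 + l{\left(Y \right)}\right) \left(42446 + \left(3820 + 24677\right)\right) = \left(17144 + \sqrt{33} \sqrt{-85 + 33}\right) \left(42446 + \left(3820 + 24677\right)\right) = \left(17144 + \sqrt{33} \sqrt{-52}\right) \left(42446 + 28497\right) = \left(17144 + \sqrt{33} \cdot 2 i \sqrt{13}\right) 70943 = \left(17144 + 2 i \sqrt{429}\right) 70943 = 1216246792 + 141886 i \sqrt{429}$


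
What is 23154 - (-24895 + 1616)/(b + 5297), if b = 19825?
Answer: 581698067/25122 ≈ 23155.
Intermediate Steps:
23154 - (-24895 + 1616)/(b + 5297) = 23154 - (-24895 + 1616)/(19825 + 5297) = 23154 - (-23279)/25122 = 23154 - 1*(-23279/25122) = 23154 + 23279/25122 = 581698067/25122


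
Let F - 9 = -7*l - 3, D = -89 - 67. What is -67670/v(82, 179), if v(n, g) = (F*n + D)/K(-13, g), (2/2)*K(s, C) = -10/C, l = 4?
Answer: -33835/17542 ≈ -1.9288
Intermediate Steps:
K(s, C) = -10/C
D = -156
F = -22 (F = 9 + (-7*4 - 3) = 9 + (-28 - 3) = 9 - 31 = -22)
v(n, g) = -g*(-156 - 22*n)/10 (v(n, g) = (-22*n - 156)/((-10/g)) = (-156 - 22*n)*(-g/10) = -g*(-156 - 22*n)/10)
-67670/v(82, 179) = -67670*5/(179*(78 + 11*82)) = -67670*5/(179*(78 + 902)) = -67670/((⅕)*179*980) = -67670/35084 = -67670*1/35084 = -33835/17542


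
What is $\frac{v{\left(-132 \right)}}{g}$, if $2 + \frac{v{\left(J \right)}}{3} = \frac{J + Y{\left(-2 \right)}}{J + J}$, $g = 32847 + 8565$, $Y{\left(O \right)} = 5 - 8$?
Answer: $- \frac{131}{1214752} \approx -0.00010784$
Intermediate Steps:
$Y{\left(O \right)} = -3$
$g = 41412$
$v{\left(J \right)} = -6 + \frac{3 \left(-3 + J\right)}{2 J}$ ($v{\left(J \right)} = -6 + 3 \frac{J - 3}{J + J} = -6 + 3 \frac{-3 + J}{2 J} = -6 + \frac{3 \left(-3 + J\right)}{2 J}$)
$\frac{v{\left(-132 \right)}}{g} = \frac{\frac{9}{2} \frac{1}{-132} \left(-1 - -132\right)}{41412} = \frac{9}{2} \left(- \frac{1}{132}\right) \left(-1 + 132\right) \frac{1}{41412} = \frac{9}{2} \left(- \frac{1}{132}\right) 131 \cdot \frac{1}{41412} = \left(- \frac{393}{88}\right) \frac{1}{41412} = - \frac{131}{1214752}$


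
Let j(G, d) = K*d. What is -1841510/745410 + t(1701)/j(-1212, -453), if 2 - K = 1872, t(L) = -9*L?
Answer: -52379100593/21048142170 ≈ -2.4885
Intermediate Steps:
K = -1870 (K = 2 - 1*1872 = 2 - 1872 = -1870)
j(G, d) = -1870*d
-1841510/745410 + t(1701)/j(-1212, -453) = -1841510/745410 + (-9*1701)/((-1870*(-453))) = -1841510*1/745410 - 15309/847110 = -184151/74541 - 15309*1/847110 = -184151/74541 - 5103/282370 = -52379100593/21048142170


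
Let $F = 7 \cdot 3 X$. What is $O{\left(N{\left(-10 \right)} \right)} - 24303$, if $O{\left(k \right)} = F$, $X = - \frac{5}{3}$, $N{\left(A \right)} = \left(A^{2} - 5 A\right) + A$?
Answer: $-24338$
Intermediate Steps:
$N{\left(A \right)} = A^{2} - 4 A$
$X = - \frac{5}{3}$ ($X = \left(-5\right) \frac{1}{3} = - \frac{5}{3} \approx -1.6667$)
$F = -35$ ($F = 7 \cdot 3 \left(- \frac{5}{3}\right) = 21 \left(- \frac{5}{3}\right) = -35$)
$O{\left(k \right)} = -35$
$O{\left(N{\left(-10 \right)} \right)} - 24303 = -35 - 24303 = -24338$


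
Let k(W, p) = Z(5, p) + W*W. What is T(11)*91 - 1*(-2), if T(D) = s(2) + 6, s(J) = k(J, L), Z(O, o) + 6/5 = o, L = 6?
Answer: 6744/5 ≈ 1348.8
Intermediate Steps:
Z(O, o) = -6/5 + o
k(W, p) = -6/5 + p + W**2 (k(W, p) = (-6/5 + p) + W*W = (-6/5 + p) + W**2 = -6/5 + p + W**2)
s(J) = 24/5 + J**2 (s(J) = -6/5 + 6 + J**2 = 24/5 + J**2)
T(D) = 74/5 (T(D) = (24/5 + 2**2) + 6 = (24/5 + 4) + 6 = 44/5 + 6 = 74/5)
T(11)*91 - 1*(-2) = (74/5)*91 - 1*(-2) = 6734/5 + 2 = 6744/5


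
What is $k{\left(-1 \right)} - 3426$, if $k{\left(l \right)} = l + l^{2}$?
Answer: $-3426$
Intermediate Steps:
$k{\left(-1 \right)} - 3426 = - (1 - 1) - 3426 = \left(-1\right) 0 - 3426 = 0 - 3426 = -3426$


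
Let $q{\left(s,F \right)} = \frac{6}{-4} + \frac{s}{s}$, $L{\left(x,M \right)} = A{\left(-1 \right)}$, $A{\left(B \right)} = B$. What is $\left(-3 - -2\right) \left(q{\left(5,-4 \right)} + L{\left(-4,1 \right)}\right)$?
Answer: $\frac{3}{2} \approx 1.5$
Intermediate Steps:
$L{\left(x,M \right)} = -1$
$q{\left(s,F \right)} = - \frac{1}{2}$ ($q{\left(s,F \right)} = 6 \left(- \frac{1}{4}\right) + 1 = - \frac{3}{2} + 1 = - \frac{1}{2}$)
$\left(-3 - -2\right) \left(q{\left(5,-4 \right)} + L{\left(-4,1 \right)}\right) = \left(-3 - -2\right) \left(- \frac{1}{2} - 1\right) = \left(-3 + 2\right) \left(- \frac{3}{2}\right) = \left(-1\right) \left(- \frac{3}{2}\right) = \frac{3}{2}$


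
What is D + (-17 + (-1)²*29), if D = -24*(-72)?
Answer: 1740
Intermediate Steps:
D = 1728
D + (-17 + (-1)²*29) = 1728 + (-17 + (-1)²*29) = 1728 + (-17 + 1*29) = 1728 + (-17 + 29) = 1728 + 12 = 1740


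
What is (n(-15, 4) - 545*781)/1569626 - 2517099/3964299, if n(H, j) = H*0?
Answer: -1879429360943/2074155594058 ≈ -0.90612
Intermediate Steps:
n(H, j) = 0
(n(-15, 4) - 545*781)/1569626 - 2517099/3964299 = (0 - 545*781)/1569626 - 2517099/3964299 = (0 - 425645)*(1/1569626) - 2517099*1/3964299 = -425645*1/1569626 - 839033/1321433 = -425645/1569626 - 839033/1321433 = -1879429360943/2074155594058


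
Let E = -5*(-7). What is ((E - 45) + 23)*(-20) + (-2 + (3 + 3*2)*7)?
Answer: -199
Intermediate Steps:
E = 35
((E - 45) + 23)*(-20) + (-2 + (3 + 3*2)*7) = ((35 - 45) + 23)*(-20) + (-2 + (3 + 3*2)*7) = (-10 + 23)*(-20) + (-2 + (3 + 6)*7) = 13*(-20) + (-2 + 9*7) = -260 + (-2 + 63) = -260 + 61 = -199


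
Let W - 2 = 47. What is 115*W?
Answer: 5635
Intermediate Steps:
W = 49 (W = 2 + 47 = 49)
115*W = 115*49 = 5635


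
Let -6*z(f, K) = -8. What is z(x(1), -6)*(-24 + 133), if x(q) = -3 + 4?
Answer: 436/3 ≈ 145.33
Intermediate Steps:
x(q) = 1
z(f, K) = 4/3 (z(f, K) = -⅙*(-8) = 4/3)
z(x(1), -6)*(-24 + 133) = 4*(-24 + 133)/3 = (4/3)*109 = 436/3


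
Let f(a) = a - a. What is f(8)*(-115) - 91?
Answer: -91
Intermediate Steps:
f(a) = 0
f(8)*(-115) - 91 = 0*(-115) - 91 = 0 - 91 = -91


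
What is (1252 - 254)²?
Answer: 996004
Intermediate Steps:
(1252 - 254)² = 998² = 996004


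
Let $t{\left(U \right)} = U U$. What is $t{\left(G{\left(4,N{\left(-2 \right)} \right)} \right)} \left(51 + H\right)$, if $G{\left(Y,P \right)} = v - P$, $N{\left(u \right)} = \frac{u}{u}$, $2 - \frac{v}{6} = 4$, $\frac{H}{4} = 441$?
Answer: $306735$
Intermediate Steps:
$H = 1764$ ($H = 4 \cdot 441 = 1764$)
$v = -12$ ($v = 12 - 24 = -12$)
$N{\left(u \right)} = 1$
$G{\left(Y,P \right)} = -12 - P$
$t{\left(U \right)} = U^{2}$
$t{\left(G{\left(4,N{\left(-2 \right)} \right)} \right)} \left(51 + H\right) = \left(-12 - 1\right)^{2} \left(51 + 1764\right) = \left(-12 - 1\right)^{2} \cdot 1815 = \left(-13\right)^{2} \cdot 1815 = 169 \cdot 1815 = 306735$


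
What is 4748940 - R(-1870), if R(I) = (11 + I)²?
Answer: 1293059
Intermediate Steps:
4748940 - R(-1870) = 4748940 - (11 - 1870)² = 4748940 - 1*(-1859)² = 4748940 - 1*3455881 = 4748940 - 3455881 = 1293059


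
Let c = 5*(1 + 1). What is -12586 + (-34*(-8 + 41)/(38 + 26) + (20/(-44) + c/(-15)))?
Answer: -13310513/1056 ≈ -12605.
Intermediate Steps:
c = 10 (c = 5*2 = 10)
-12586 + (-34*(-8 + 41)/(38 + 26) + (20/(-44) + c/(-15))) = -12586 + (-34*(-8 + 41)/(38 + 26) + (20/(-44) + 10/(-15))) = -12586 + (-1122/64 + (20*(-1/44) + 10*(-1/15))) = -12586 + (-1122/64 + (-5/11 - ⅔)) = -12586 + (-34*33/64 - 37/33) = -12586 + (-561/32 - 37/33) = -12586 - 19697/1056 = -13310513/1056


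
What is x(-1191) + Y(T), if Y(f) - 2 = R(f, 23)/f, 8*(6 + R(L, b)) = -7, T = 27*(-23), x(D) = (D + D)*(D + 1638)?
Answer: -5289687881/4968 ≈ -1.0648e+6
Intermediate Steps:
x(D) = 2*D*(1638 + D) (x(D) = (2*D)*(1638 + D) = 2*D*(1638 + D))
T = -621
R(L, b) = -55/8 (R(L, b) = -6 + (⅛)*(-7) = -6 - 7/8 = -55/8)
Y(f) = 2 - 55/(8*f)
x(-1191) + Y(T) = 2*(-1191)*(1638 - 1191) + (2 - 55/8/(-621)) = 2*(-1191)*447 + (2 - 55/8*(-1/621)) = -1064754 + (2 + 55/4968) = -1064754 + 9991/4968 = -5289687881/4968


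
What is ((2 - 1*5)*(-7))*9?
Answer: 189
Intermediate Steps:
((2 - 1*5)*(-7))*9 = ((2 - 5)*(-7))*9 = -3*(-7)*9 = 21*9 = 189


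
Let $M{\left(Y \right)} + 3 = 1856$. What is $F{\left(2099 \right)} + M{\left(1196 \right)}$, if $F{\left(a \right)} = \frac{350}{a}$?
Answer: $\frac{3889797}{2099} \approx 1853.2$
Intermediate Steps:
$M{\left(Y \right)} = 1853$ ($M{\left(Y \right)} = -3 + 1856 = 1853$)
$F{\left(2099 \right)} + M{\left(1196 \right)} = \frac{350}{2099} + 1853 = \frac{3889797}{2099}$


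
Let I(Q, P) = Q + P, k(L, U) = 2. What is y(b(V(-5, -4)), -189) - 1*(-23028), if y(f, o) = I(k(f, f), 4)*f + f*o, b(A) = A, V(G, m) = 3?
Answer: 22479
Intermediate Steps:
I(Q, P) = P + Q
y(f, o) = 6*f + f*o (y(f, o) = (4 + 2)*f + f*o = 6*f + f*o)
y(b(V(-5, -4)), -189) - 1*(-23028) = 3*(6 - 189) - 1*(-23028) = 3*(-183) + 23028 = -549 + 23028 = 22479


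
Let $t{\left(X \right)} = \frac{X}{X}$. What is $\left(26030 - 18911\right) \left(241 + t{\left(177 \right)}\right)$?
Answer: $1722798$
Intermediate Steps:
$t{\left(X \right)} = 1$
$\left(26030 - 18911\right) \left(241 + t{\left(177 \right)}\right) = \left(26030 - 18911\right) \left(241 + 1\right) = 7119 \cdot 242 = 1722798$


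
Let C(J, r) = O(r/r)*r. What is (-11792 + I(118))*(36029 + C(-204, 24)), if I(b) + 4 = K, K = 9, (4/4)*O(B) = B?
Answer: -424956711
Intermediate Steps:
O(B) = B
I(b) = 5 (I(b) = -4 + 9 = 5)
C(J, r) = r (C(J, r) = (r/r)*r = 1*r = r)
(-11792 + I(118))*(36029 + C(-204, 24)) = (-11792 + 5)*(36029 + 24) = -11787*36053 = -424956711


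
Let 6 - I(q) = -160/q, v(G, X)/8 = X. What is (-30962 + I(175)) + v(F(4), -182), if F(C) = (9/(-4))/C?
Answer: -1134388/35 ≈ -32411.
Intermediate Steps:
F(C) = -9/(4*C) (F(C) = (9*(-¼))/C = -9/(4*C))
v(G, X) = 8*X
I(q) = 6 + 160/q (I(q) = 6 - (-160)/q = 6 + 160/q)
(-30962 + I(175)) + v(F(4), -182) = (-30962 + (6 + 160/175)) + 8*(-182) = (-30962 + (6 + 160*(1/175))) - 1456 = (-30962 + (6 + 32/35)) - 1456 = (-30962 + 242/35) - 1456 = -1083428/35 - 1456 = -1134388/35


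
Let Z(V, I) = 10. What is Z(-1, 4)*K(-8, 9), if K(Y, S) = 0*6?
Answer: 0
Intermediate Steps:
K(Y, S) = 0
Z(-1, 4)*K(-8, 9) = 10*0 = 0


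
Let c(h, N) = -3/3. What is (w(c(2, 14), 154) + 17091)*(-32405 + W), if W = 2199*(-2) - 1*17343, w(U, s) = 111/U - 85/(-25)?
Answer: -4597915882/5 ≈ -9.1958e+8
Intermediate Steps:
c(h, N) = -1 (c(h, N) = -3*⅓ = -1)
w(U, s) = 17/5 + 111/U (w(U, s) = 111/U - 85*(-1/25) = 111/U + 17/5 = 17/5 + 111/U)
W = -21741 (W = -4398 - 17343 = -21741)
(w(c(2, 14), 154) + 17091)*(-32405 + W) = ((17/5 + 111/(-1)) + 17091)*(-32405 - 21741) = ((17/5 + 111*(-1)) + 17091)*(-54146) = ((17/5 - 111) + 17091)*(-54146) = (-538/5 + 17091)*(-54146) = (84917/5)*(-54146) = -4597915882/5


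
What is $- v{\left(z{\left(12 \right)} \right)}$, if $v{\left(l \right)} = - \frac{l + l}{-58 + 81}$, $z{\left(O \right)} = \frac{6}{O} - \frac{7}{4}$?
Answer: $- \frac{5}{46} \approx -0.1087$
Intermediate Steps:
$z{\left(O \right)} = - \frac{7}{4} + \frac{6}{O}$ ($z{\left(O \right)} = \frac{6}{O} - \frac{7}{4} = - \frac{7}{4} + \frac{6}{O}$)
$v{\left(l \right)} = - \frac{2 l}{23}$
$- v{\left(z{\left(12 \right)} \right)} = - \frac{\left(-2\right) \left(- \frac{7}{4} + \frac{6}{12}\right)}{23} = - \frac{\left(-2\right) \left(- \frac{7}{4} + 6 \cdot \frac{1}{12}\right)}{23} = - \frac{\left(-2\right) \left(- \frac{7}{4} + \frac{1}{2}\right)}{23} = - \frac{\left(-2\right) \left(-5\right)}{23 \cdot 4} = \left(-1\right) \frac{5}{46} = - \frac{5}{46}$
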